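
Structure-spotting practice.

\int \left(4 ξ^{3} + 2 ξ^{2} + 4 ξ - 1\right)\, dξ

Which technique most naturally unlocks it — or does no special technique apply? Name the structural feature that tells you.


Verdict: no special technique — the integrand is a sum of constant multiples of powers of ξ — integrate term by term.


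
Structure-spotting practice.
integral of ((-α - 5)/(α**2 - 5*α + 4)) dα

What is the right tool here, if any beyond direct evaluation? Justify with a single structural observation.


Verdict: partial fractions — with α**2 - 5*α + 4 factorable and the degree on top strictly smaller, simple-fraction decomposition is immediate.


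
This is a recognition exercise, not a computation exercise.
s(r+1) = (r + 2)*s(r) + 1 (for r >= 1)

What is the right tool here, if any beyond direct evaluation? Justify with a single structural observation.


Best approach: a summation factor — it is first-order linear but the coefficient r + 2 depends on the index, so multiply through by a summation factor to telescope it.


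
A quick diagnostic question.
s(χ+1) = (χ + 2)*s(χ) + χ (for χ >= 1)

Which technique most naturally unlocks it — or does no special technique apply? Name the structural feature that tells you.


Verdict: a summation factor — an index-dependent multiplier χ + 2 rules out characteristic roots; a summation factor converts it to a pure difference.


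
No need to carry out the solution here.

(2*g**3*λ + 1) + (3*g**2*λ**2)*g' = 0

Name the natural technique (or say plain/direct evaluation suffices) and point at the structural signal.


Method: the exact-equation method — checking ∂/∂g of 2*g**3*λ + 1 against ∂/∂λ of 3*g**2*λ**2: they match — the equation is exact as it stands.


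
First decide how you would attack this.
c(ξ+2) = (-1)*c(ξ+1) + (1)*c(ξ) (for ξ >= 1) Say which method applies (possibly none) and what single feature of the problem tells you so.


Best approach: the characteristic-root method — this is the constant-coefficient homogeneous case — the whole solution in ξ reduces to a polynomial's roots.


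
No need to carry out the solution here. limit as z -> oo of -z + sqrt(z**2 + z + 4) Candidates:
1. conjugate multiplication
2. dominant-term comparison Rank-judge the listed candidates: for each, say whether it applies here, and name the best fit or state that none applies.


Verdict: conjugate multiplication — this difference gives up after one conjugate multiplication — the radical structure cancels against its conjugate.
- conjugate multiplication — yes — fits the structure here.
- dominant-term comparison: this limit is not decided by comparing leading-term growth at infinity.


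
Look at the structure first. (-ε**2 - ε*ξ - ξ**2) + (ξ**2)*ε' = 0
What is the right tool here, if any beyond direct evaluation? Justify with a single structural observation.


Best approach: the homogeneous substitution — solved for the derivative, the right side is unchanged under scaling ξ and ε together — it depends only on the ratio ε/ξ, so substitute a single ratio variable.


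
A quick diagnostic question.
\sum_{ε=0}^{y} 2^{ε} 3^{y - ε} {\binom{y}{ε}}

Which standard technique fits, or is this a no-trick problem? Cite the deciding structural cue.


Method: the binomial theorem — the summand is term ε of a binomial expansion in 2 and 3; the whole sum is a single power.


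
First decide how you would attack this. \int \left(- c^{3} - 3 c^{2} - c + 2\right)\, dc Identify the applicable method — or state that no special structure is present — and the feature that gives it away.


Best approach: no special technique — a term-by-term power-rule job in c; no substitution or rearrangement earns its keep here.


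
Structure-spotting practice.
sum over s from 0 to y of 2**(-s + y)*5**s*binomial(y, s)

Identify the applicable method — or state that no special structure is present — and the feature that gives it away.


Method: the binomial theorem — terms weighting binomial(y, s) against matched powers of 5 and 2 reassemble into (5 + 2)^y by the binomial theorem.


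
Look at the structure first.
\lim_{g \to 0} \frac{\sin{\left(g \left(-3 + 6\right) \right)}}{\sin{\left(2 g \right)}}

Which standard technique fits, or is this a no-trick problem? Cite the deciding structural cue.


Diagnosis: l'Hôpital's rule (0/0) — numerator and denominator both vanish at 0 — a genuine 0/0 form, which is exactly when l'Hôpital applies. One could equally expand both pieces locally and compare leading terms; the rule does that in one stroke.


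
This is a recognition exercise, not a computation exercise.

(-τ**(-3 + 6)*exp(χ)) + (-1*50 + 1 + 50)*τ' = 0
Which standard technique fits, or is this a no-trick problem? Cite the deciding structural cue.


Technique: separation of variables — the slope splits multiplicatively: exp(χ) carrying all χ-dependence times τ**(-3 + 6) carrying all τ-dependence — separate and integrate.


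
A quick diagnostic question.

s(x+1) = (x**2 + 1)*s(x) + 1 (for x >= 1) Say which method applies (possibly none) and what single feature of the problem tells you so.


Best approach: a summation factor — first-order linear but the coefficient x**2 + 1 moves with the index — divide by the cumulative product and telescope.


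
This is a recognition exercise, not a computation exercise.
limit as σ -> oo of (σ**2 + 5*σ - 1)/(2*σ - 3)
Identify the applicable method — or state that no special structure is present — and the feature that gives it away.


Diagnosis: dominant-term comparison — divide by the highest power of σ present: lower-order terms vanish and the dominant ratio remains. As a single quotient, the ∞/∞ shape would yield to repeated differentiation as well — the growth comparison gets there in one look.


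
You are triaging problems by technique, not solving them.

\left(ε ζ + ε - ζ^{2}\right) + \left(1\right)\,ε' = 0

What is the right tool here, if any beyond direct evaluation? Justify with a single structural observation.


Technique: a linear integrating factor — linear in the unknown with genuine forcing: multiply through by the exponential of the integrated coefficient and the left side closes into one derivative.


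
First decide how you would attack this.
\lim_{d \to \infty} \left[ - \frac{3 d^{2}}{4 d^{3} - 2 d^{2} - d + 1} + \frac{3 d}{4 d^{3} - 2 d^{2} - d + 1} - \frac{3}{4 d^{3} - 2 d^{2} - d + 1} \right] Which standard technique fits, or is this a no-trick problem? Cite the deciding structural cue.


Technique: dominant-term comparison — at large d only the top-degree terms survive; compare the leading terms and the limit falls out. As a single quotient, the ∞/∞ shape would yield to repeated differentiation as well — the growth comparison gets there in one look.


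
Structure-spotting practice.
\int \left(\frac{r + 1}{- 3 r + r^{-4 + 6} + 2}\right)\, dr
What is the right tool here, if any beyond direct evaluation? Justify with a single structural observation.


Diagnosis: partial fractions — a proper rational integrand over the factorable (- 3 r + r^{-4 + 6} + 2): partial fractions reduce it to elementary pieces.


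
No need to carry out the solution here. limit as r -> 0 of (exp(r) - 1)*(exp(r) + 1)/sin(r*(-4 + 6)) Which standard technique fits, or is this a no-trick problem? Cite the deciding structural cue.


Verdict: l'Hôpital's rule (0/0) — plug in 0: top and bottom both hit zero, so differentiate each and retry. The standard small-argument limits would also carry it; the rule is the systematic route.


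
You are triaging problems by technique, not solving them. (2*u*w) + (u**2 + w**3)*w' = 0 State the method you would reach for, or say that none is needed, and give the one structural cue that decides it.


Diagnosis: the exact-equation method — this form is already the differential of something: the matching mixed partials of 2*u*w and u**2 + w**3 prove it.


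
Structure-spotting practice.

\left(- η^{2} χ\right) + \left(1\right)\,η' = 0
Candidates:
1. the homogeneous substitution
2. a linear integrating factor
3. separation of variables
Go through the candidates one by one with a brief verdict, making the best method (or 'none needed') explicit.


Method: separation of variables — one side of the product carries the independent variable, the other the unknown — the textbook separation shape.
- the homogeneous substitution: the slope changes under joint rescaling, failing the degree-zero test.
- a linear integrating factor — the unknown enters nonlinearly (through a power, a denominator, or a transcendental function), which the linear integrating-factor recipe cannot absorb as-is — any repair would come from a preliminary substitution, not the factor.
- separation of variables — applies; the problem has the shape this method handles.


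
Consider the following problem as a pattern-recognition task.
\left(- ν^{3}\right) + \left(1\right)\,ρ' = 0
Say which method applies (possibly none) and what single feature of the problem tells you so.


Verdict: no special technique — the slope is a pure function of ν; integrate both sides and be done.


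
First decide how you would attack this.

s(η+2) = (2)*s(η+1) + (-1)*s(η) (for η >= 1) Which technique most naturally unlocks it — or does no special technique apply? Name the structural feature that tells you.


Diagnosis: the characteristic-root method — fixed numeric weights on consecutive terms and no forcing term added: the root method in its home territory.


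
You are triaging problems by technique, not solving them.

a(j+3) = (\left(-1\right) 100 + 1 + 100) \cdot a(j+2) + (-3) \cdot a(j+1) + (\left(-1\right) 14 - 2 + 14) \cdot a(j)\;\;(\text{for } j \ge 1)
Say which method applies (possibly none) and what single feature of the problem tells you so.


Technique: the characteristic-root method — linear, homogeneous, constant coefficients: solutions of the form r^j exist — find the roots of the characteristic polynomial.


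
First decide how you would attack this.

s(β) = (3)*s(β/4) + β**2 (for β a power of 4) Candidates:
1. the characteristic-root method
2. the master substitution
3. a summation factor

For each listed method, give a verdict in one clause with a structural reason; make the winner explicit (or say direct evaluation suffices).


Diagnosis: the master substitution — treat m = log base 4 of β as the new clock: one recursion step advances m by one while β scales by 4.
- the characteristic-root method — a divided-index call is not the fixed-shift linear shape that characteristic roots solve.
- the master substitution: applicable, and directly so.
- a summation factor — a divided-index call is outside the fixed-shift first-order family a summation factor normalizes.


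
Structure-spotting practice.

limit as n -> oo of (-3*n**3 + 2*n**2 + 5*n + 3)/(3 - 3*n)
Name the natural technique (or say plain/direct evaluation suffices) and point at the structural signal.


Best approach: dominant-term comparison — growth-rate triage: the leading powers of n decide the limit, everything else is noise. Differentiating the expression as a single quotient would eventually settle it as well; matching dominant growth settles it immediately.


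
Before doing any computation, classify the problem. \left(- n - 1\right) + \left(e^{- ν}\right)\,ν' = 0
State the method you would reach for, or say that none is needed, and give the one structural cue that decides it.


Diagnosis: separation of variables — all dependence on the two variables factors apart, the defining separable shape. The cross-partial test also passes here (vacuously, each side single-variable); the potential-function route would work, separation is simply more immediate.


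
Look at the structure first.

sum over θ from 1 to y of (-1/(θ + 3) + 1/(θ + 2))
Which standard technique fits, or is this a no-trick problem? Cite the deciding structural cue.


Method: telescoping — a difference of consecutive values of one function (1/(θ + 2) at one index and the next) — telescoping by construction.


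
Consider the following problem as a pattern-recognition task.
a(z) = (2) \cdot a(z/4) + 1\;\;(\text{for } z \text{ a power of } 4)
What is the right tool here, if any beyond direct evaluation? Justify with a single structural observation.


Diagnosis: the master substitution — treat m = log base 4 of z as the new clock: one recursion step advances m by one while z scales by 4.


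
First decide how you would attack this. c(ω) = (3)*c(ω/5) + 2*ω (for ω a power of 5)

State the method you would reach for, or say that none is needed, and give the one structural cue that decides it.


Method: the master substitution — the argument shrinks by the factor 5, so measure the index on a logarithmic scale and the recursion becomes a shift.


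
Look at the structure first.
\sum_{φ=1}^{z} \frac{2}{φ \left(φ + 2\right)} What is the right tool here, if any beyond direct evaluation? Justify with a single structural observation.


Verdict: telescoping — one partial-fraction pass turns \frac{2}{φ \left(φ + 2\right)} into a shifted difference, and shifted differences telescope.


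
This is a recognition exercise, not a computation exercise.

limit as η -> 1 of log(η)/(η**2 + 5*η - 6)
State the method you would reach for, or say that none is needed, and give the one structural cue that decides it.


Best approach: l'Hôpital's rule (0/0) — the 0/0 form at 1 is the signature situation for l'Hôpital's rule. Expanding numerator and denominator to first order gives the same value — the rule automates exactly that.


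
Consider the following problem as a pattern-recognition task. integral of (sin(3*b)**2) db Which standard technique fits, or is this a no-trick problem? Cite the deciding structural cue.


Technique: a trigonometric identity — the even exponent on sin(3*b)**2 signals one move: rewrite via cos of the doubled angle.


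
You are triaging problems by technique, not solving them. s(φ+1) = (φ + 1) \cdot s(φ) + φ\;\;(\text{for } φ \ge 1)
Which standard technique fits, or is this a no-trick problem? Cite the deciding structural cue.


Technique: a summation factor — one step of memory with a weight φ + 1 that changes as the index grows — the summation-factor construction is built for this.


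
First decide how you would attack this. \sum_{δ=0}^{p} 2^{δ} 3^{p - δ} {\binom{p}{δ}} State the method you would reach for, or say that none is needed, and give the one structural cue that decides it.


Method: the binomial theorem — {\binom{p}{δ}} weighting matched powers of 2 and 3 is the expanded form of (2 + 3)^p — fold it back up.


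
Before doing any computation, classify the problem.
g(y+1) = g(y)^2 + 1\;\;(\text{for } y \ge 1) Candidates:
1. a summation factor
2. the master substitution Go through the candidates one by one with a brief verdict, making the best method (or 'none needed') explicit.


Technique: no special technique — once the recursion is nonlinear, characteristic roots, master substitutions, and summation factors are all off the table.
- a summation factor — no summation factor applies — the rule is not linear in the sequence values.
- the master substitution — this is shift-type recursion, outside the divide-and-conquer template.


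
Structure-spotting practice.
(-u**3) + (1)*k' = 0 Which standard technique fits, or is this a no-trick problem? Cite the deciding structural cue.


Best approach: no special technique — the slope is a pure function of u; integrate both sides and be done.


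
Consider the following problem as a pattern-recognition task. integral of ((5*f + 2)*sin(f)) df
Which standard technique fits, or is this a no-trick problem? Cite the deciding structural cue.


Best approach: integration by parts — the integrand splits as 5*f + 2 times sin(f) — repeatedly differentiating the polynomial part kills it, which is the parts ladder.


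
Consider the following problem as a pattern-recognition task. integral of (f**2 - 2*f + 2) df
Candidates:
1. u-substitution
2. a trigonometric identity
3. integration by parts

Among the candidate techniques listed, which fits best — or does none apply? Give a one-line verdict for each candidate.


Best approach: no special technique — every term is a constant multiple of a power of f; term-wise power-rule integration needs no preliminary transformation.
- u-substitution — no substitution does more than relabel what direct integration already handles.
- a trigonometric identity — with no trigonometric functions present, identity rewriting has no target.
- integration by parts — parts would only shuffle a directly integrable integrand.


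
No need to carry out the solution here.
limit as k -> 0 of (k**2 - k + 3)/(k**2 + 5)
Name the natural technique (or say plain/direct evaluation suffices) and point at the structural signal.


Technique: no special technique — no vanishing denominator and no indeterminate clash at the point — evaluation is immediate.


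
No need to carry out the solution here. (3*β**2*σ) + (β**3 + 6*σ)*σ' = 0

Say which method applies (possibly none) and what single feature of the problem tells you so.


Verdict: the exact-equation method — this form is already the differential of something: the matching mixed partials of 3*β**2*σ and β**3 + 6*σ prove it.


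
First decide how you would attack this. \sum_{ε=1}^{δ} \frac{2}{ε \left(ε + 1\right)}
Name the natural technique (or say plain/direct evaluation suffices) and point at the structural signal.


Verdict: telescoping — split \frac{2}{ε \left(ε + 1\right)} by partial fractions and the pieces are one function at shifted arguments — interior terms cancel.


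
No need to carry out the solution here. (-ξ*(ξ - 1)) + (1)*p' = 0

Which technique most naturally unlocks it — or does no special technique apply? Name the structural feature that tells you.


Technique: no special technique — solved for the derivative, p never appears on the right — this is a direct integration in ξ, not a differential-equations problem at heart.


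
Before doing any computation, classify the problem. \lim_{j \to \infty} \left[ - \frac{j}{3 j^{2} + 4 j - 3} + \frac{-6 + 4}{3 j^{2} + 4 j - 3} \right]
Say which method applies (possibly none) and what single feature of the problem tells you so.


Diagnosis: dominant-term comparison — as j grows, only the highest-degree terms matter — compare leading terms and read the limit off. Viewed as a single quotient this is an ∞/∞ form — an at-infinity application of l'Hôpital's rule would also resolve it; comparing leading growth reads the answer without differentiating.


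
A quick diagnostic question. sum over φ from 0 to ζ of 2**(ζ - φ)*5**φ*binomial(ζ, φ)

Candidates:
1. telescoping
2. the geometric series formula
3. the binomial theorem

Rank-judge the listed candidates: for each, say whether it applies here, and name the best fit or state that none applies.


Technique: the binomial theorem — binomial(ζ, φ) weighting matched powers of 5 and 2 is the expanded form of (5 + 2)^ζ — fold it back up.
- telescoping — the summand is not presented as a shifted difference — a telescoping rewrite may exist, but the displayed structure does not offer one.
- the geometric series formula — the term-to-term ratio changes with the index, so the geometric formula cannot close it.
- the binomial theorem: yes — fits the structure here.


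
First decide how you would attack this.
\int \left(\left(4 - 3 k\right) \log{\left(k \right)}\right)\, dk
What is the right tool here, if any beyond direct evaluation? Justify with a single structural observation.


Best approach: integration by parts — take \log{\left(k \right)} as the piece to differentiate: what remains is a power-rule integral in disguise.


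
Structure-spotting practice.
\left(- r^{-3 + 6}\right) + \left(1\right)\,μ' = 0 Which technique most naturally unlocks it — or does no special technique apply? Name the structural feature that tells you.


Best approach: no special technique — solved for the derivative, μ never appears on the right — this is a direct integration in r, not a differential-equations problem at heart.


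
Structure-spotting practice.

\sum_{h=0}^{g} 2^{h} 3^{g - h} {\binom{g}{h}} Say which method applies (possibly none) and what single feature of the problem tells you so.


Verdict: the binomial theorem — the summand is term h of a binomial expansion in 2 and 3; the whole sum is a single power.


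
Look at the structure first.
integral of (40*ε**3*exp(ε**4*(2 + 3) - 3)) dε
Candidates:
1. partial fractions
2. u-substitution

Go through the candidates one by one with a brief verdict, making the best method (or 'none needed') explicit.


Best approach: u-substitution — differentiating the inner expression (ε**4*(2 + 3) - 3) produces the factor 40*ε**3 up to a constant multiple, so substituting u = (ε**4*(2 + 3) - 3) reduces everything to a one-variable integral in u.
- partial fractions — the expression is not a ratio of polynomials that decomposes further.
- u-substitution: applies; the problem has the shape this method handles.


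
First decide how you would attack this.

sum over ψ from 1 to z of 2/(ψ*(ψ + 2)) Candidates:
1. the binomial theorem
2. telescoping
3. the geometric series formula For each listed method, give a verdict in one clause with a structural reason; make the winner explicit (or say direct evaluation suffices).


Technique: telescoping — the summand 2/(ψ*(ψ + 2)) decomposes into fractions whose poles differ by an integer shift — the series collapses.
- the binomial theorem: the terms do not reassemble into a binomial power.
- telescoping — applicable, and directly so.
- the geometric series formula — no single multiplier carries one term to the next throughout the sum.


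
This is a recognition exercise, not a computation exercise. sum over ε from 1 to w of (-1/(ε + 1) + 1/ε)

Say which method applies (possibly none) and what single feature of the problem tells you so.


Method: telescoping — spot the paired structure — each term adds 1/ε and subtracts its successor value, which the next term restores: the definition of a telescoping chain.


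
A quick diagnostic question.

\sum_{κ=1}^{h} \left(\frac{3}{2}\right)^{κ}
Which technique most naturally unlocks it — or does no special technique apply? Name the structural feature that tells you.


Diagnosis: the geometric series formula — the ratio of consecutive terms is the constant \frac{3}{2}, independent of the index — a geometric sum.


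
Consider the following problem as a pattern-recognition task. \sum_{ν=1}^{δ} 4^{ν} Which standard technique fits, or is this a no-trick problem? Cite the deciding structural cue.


Technique: the geometric series formula — each summand is the previous one scaled by 4; that constant multiplier is itself the geometric structure.


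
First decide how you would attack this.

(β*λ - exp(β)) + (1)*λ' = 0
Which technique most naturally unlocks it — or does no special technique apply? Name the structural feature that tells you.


Best approach: a linear integrating factor — λ appears only to the first power with coefficient β — the classic integrating-factor setup.


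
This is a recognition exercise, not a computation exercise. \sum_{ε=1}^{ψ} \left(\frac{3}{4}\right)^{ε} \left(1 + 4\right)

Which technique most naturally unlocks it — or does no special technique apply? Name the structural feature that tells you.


Technique: the geometric series formula — term-over-term division gives \frac{3}{4} every time — index-free ratio, geometric sum formula applies.


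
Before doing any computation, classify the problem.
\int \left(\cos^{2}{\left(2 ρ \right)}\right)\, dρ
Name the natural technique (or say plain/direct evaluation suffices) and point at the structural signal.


Technique: a trigonometric identity — the even trigonometric power \cos^{2}{\left(2 ρ \right)} reduces by a double-angle identity before any integration is attempted.


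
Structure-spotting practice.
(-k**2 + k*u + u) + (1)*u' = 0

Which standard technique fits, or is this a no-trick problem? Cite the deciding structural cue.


Diagnosis: a linear integrating factor — linear in the unknown with genuine forcing: multiply through by the exponential of the integrated coefficient and the left side closes into one derivative.


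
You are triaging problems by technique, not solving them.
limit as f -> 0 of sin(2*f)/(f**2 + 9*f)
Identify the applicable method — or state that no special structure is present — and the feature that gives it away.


Technique: l'Hôpital's rule (0/0) — numerator and denominator both vanish at 0 — a genuine 0/0 form, which is exactly when l'Hôpital applies. Known elementary limits would finish this too — the rule just bypasses the case analysis.


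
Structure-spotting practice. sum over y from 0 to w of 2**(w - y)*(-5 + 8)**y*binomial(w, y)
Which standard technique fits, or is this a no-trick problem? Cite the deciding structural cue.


Technique: the binomial theorem — the summand is term y of a binomial expansion in (-5 + 8) and 2; the whole sum is a single power.


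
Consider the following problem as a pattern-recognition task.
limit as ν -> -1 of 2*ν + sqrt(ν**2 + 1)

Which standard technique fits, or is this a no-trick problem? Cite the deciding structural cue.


Verdict: no special technique — no denominator vanishes and nothing blows up at -1: direct substitution is the whole computation.


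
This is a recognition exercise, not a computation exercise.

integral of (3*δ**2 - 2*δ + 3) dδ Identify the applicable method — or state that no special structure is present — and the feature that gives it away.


Verdict: no special technique — every term is a constant multiple of a power of δ; term-wise power-rule integration needs no preliminary transformation.


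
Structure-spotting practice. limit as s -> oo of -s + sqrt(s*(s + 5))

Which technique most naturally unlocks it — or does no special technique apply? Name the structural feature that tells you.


Best approach: conjugate multiplication — sqrt(s*(s + 5)) and s both blow up, but their difference is tame once the conjugate rationalizes it.


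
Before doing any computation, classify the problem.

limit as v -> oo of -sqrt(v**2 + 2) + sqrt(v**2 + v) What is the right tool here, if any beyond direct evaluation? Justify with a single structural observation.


Method: conjugate multiplication — two divergent pieces with a minus sign between them and a radical in the mix: rationalize sqrt(v**2 + v) - sqrt(v**2 + 2) before any limit law applies.


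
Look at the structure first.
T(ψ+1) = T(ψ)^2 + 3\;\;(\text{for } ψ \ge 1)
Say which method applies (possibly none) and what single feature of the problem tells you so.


Verdict: no special technique — the sequence value feeds back through itself nonlinearly — linear superposition fails, and every superposition-based closed form fails with it.


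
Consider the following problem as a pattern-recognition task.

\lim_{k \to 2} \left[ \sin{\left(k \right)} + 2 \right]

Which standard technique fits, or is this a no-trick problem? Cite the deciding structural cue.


Verdict: no special technique — the function is continuous at 2; evaluation is itself the limit, no machinery required.


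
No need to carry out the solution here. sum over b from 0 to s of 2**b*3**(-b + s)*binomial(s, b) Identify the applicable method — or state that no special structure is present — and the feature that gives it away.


Verdict: the binomial theorem — binomial coefficients against complementary powers of 2 and 3: recognize the binomial expansion and resum.


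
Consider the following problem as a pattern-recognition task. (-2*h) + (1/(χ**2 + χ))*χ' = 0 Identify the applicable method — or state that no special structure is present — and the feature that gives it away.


Verdict: separation of variables — one side of the product carries the independent variable, the other the unknown — the textbook separation shape. Rearranged, this also fits the Bernoulli template directly; separation reads the product structure as given.


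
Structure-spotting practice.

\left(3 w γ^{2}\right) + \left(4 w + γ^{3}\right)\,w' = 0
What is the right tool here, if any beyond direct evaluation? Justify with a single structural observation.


Best approach: the exact-equation method — take the mixed partials of 3 w γ^{2} and 4 w + γ^{3}: they are equal, which certifies an exact differential.


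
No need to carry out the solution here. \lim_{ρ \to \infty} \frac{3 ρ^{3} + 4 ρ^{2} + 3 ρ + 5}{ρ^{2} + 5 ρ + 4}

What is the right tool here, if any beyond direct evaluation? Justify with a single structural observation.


Diagnosis: dominant-term comparison — at large ρ only the top-degree terms survive; compare the leading terms and the limit falls out. l'Hôpital's at-infinity variant applies to the expression viewed as a single quotient; the leading-term comparison is the direct route.


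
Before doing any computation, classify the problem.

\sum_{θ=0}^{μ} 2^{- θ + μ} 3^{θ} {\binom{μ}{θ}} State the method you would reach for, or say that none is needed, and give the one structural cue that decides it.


Best approach: the binomial theorem — the binomial coefficients weight matched powers of 3 and 2, which is exactly the expansion of a binomial power.


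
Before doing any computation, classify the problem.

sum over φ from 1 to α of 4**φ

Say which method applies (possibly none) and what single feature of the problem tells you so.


Method: the geometric series formula — check a ratio of consecutive terms: it is 4, independent of the index, so the geometric formula closes the sum.


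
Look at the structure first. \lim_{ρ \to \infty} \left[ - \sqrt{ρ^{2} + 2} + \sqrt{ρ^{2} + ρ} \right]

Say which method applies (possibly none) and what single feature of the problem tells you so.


Diagnosis: conjugate multiplication — \sqrt{ρ^{2} + ρ} and \sqrt{ρ^{2} + 2} both blow up, but their difference is tame once the conjugate rationalizes it.


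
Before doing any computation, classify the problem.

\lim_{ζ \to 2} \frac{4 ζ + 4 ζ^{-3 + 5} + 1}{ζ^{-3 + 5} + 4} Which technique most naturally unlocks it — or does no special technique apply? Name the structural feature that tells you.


Method: no special technique — no denominator vanishes and nothing blows up at 2: direct substitution is the whole computation.


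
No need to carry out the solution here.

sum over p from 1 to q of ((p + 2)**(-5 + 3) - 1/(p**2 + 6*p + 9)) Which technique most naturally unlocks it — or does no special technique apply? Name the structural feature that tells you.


Best approach: telescoping — each term adds (p + 2)**(-5 + 3) and subtracts the same expression advanced one index; that subtracted piece cancels against the next term's added copy — only the boundary terms survive.


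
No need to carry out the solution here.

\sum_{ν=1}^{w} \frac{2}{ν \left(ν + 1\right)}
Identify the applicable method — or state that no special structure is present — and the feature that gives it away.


Diagnosis: telescoping — \frac{2}{ν \left(ν + 1\right)} decomposes into shift-paired simple fractions; the series telescopes to finitely many boundary pieces.


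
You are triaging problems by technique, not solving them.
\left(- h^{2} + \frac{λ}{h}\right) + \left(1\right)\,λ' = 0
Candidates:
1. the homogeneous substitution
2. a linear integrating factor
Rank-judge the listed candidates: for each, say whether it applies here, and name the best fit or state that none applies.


Best approach: a linear integrating factor — the unknown enters only to the first power against a nonzero forcing term — the integrating-factor template applies directly.
- the homogeneous substitution: solved for the derivative, the right side changes under joint scaling of the two variables.
- a linear integrating factor: applies; the problem has the shape this method handles.


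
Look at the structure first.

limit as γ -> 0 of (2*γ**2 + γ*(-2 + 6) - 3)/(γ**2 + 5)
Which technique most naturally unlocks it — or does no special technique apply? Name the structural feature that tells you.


Verdict: no special technique — no vanishing denominator and no indeterminate clash at the point — evaluation is immediate.


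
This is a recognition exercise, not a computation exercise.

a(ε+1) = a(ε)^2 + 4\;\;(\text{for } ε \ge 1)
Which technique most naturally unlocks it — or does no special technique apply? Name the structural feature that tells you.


Method: no special technique — no ansatz, no master substitution, no summation factor survives the nonlinearity here.


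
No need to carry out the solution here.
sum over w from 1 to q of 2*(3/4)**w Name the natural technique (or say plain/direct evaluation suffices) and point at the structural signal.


Verdict: the geometric series formula — each term is 3/4 times the previous one, so the geometric-series formula applies directly.


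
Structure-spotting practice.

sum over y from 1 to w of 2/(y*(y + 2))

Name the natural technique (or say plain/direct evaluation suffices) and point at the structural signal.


Technique: telescoping — 2/(y*(y + 2)) decomposes into shift-paired simple fractions; the series telescopes to finitely many boundary pieces.


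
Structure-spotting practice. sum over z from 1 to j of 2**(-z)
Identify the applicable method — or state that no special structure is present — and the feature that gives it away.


Diagnosis: the geometric series formula — consecutive terms stand in a fixed index-free ratio — the geometric sum formula closes it.


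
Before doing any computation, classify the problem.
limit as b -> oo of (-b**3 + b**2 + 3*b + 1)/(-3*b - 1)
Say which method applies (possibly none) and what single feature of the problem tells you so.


Verdict: dominant-term comparison — divide through by the highest power of b; every lower-order term dies and the dominant terms decide the limit. Viewed as a single quotient this is an ∞/∞ form — an at-infinity application of l'Hôpital's rule would also resolve it; comparing leading growth reads the answer without differentiating.


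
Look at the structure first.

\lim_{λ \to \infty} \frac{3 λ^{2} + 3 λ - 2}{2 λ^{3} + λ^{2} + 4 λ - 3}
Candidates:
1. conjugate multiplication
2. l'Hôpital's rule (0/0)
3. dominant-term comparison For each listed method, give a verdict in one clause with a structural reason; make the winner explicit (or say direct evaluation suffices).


Technique: dominant-term comparison — as λ grows, only the highest-degree terms matter — compare leading terms and read the limit off.
- conjugate multiplication — there are no radicals in tension whose conjugate would simplify matters.
- l'Hôpital's rule (0/0): viewed as a single quotient this runs to ∞/∞, not the 0/0 clash this candidate addresses; an at-infinity variant of the rule would resolve it, but comparing leading growth reads the answer without differentiating.
- dominant-term comparison — a fit — the right tool for this form.


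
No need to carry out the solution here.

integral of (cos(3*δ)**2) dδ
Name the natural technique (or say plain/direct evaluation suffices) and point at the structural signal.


Diagnosis: a trigonometric identity — even powers like cos(3*δ)**2 never integrate directly; the half-angle identity lowers the degree first.


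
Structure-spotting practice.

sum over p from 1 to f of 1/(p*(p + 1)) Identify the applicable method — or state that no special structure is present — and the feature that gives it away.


Method: telescoping — integer-spaced poles in 1/(p*(p + 1)) are the telescoping signature in disguise.


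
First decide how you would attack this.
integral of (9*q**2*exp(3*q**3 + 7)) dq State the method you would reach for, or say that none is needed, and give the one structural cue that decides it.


Technique: u-substitution — spotting that 9*q**2 is a constant multiple of the derivative of 3*q**3 + 7 is the key observation — substitute u = 3*q**3 + 7 and the integral becomes one-dimensional in u.


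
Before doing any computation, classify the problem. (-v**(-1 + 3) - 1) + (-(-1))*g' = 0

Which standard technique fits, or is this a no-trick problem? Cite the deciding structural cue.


Best approach: no special technique — the slope is a function of v alone, so integrate both sides directly.


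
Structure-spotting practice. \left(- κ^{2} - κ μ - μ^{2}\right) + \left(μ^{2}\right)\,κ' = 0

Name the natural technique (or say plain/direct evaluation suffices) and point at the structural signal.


Method: the homogeneous substitution — the slope is degree-zero homogeneous: the ratio substitution v = κ/μ collapses it.


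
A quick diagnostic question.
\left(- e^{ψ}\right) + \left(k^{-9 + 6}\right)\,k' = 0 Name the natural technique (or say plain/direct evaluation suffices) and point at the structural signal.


Method: separation of variables — solved for the derivative, the right side splits multiplicatively into a function of each variable alone — divide and integrate each side. The cross-partial test also passes here (vacuously, each side single-variable); the potential-function route would work, separation is simply more immediate.


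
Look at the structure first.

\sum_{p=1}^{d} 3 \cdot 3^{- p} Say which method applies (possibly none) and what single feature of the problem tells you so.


Best approach: the geometric series formula — consecutive terms stand in a fixed index-free ratio — the geometric sum formula closes it.


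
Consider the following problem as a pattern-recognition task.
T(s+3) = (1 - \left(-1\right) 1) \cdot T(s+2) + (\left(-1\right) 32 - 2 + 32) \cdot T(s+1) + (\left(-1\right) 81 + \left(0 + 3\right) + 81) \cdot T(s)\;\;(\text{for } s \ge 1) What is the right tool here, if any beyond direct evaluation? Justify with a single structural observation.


Best approach: the characteristic-root method — no index-dependence in the weights and nothing inhomogeneous: classic characteristic-equation setup.


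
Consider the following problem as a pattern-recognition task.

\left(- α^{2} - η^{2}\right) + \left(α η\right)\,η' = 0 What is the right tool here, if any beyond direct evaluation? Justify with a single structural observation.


Diagnosis: the homogeneous substitution — the slope's numerator and denominator share total degree; set v = η/α and the equation drops to separable form. This doubles as a Bernoulli equation in the unknown as written; the homogeneous route needs no setup at all.


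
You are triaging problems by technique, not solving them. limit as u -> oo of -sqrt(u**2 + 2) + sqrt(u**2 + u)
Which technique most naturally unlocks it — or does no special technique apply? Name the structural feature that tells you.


Verdict: conjugate multiplication — turning the difference into a conjugate-rationalized ratio makes the limit readable.


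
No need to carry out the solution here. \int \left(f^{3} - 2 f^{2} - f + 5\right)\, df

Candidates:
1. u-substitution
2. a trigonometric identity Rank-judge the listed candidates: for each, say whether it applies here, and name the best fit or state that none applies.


Method: no special technique — a term-by-term power-rule job in f; no substitution or rearrangement earns its keep here.
- u-substitution — no substitution does more than relabel what direct integration already handles.
- a trigonometric identity: with no trigonometric functions present, identity rewriting has no target.
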